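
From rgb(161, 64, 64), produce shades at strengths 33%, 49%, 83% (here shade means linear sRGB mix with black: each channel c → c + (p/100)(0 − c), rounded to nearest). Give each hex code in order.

33%: (161 − 53.13 = 107.87→108, 64 − 21.12 = 42.88→43, 64 − 21.12 = 42.88→43) → #6C2B2B
49%: (161 − 78.89 = 82.11→82, 64 − 31.36 = 32.64→33, 64 − 31.36 = 32.64→33) → #522121
83%: (161 − 133.63 = 27.37→27, 64 − 53.12 = 10.88→11, 64 − 53.12 = 10.88→11) → #1B0B0B

#6C2B2B, #522121, #1B0B0B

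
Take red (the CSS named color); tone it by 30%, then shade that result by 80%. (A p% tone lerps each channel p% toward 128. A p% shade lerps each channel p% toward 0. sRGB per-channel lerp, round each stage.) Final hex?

#2B0808

CSS red is rgb(255, 0, 0).
Per channel, c → c + 0.3(128 − c):
  R: 255 + 0.3×(128−255) = 255 − 38.1 = 216.9 → 217
  G: 0 + 38.4 = 38.4 → 38
  B: 0 + 38.4 = 38.4 → 38
After the tone: rgb(217, 38, 38) = #D92626.
Per channel, c → c + 0.8(0 − c):
  R: 217 − 173.6 = 43.4 → 43
  G: 38 − 30.4 = 7.6 → 8
  B: 38 + 0.8×(0−38) = 38 − 30.4 = 7.6 → 8
rgb(43, 8, 8) = #2B0808.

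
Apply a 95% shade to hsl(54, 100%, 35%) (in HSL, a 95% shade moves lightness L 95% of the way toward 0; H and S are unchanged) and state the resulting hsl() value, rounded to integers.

hsl(54, 100%, 2%)

L moves 95% from 35 toward 0: 35 − 33.25 = 1.75 → 2.
H and S are unchanged.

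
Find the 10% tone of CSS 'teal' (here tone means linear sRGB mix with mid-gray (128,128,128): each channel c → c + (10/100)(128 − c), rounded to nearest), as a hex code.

#0D8080

CSS teal is rgb(0, 128, 128).
A 10% tone moves each channel 10% toward 128:
  R: 0 + 12.8 = 12.8 → 13
  G: 128 + 0.1×(128−128) = 128 + 0 = 128 → 128
  B: 128 + 0 = 128 → 128
rgb(13, 128, 128) = #0D8080.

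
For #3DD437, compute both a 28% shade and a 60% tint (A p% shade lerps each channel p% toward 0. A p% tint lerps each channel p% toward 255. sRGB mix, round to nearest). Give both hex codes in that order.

#3DD437 is rgb(61, 212, 55).
28% shade:
  R: 61 − 17.08 = 43.92 → 44
  G: 212 + 0.28×(0−212) = 212 − 59.36 = 152.64 → 153
  B: 55 + 0.28×(0−55) = 55 − 15.4 = 39.6 → 40
  → #2C9928
60% tint:
  R: 61 + 116.4 = 177.4 → 177
  G: 212 + 0.6×(255−212) = 212 + 25.8 = 237.8 → 238
  B: 55 + 120 = 175 → 175
  → #B1EEAF

#2C9928, #B1EEAF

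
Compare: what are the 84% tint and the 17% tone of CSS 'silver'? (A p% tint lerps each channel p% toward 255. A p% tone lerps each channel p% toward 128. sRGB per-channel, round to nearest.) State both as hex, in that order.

#F5F5F5, #B5B5B5

CSS silver is rgb(192, 192, 192).
84% tint:
  R: 192 + 0.84×(255−192) = 192 + 52.92 = 244.92 → 245
  G: 192 + 0.84×(255−192) = 192 + 52.92 = 244.92 → 245
  B: 192 + 0.84×(255−192) = 192 + 52.92 = 244.92 → 245
  → #F5F5F5
17% tone:
  R: 192 − 10.88 = 181.12 → 181
  G: 192 + 0.17×(128−192) = 192 − 10.88 = 181.12 → 181
  B: 192 − 10.88 = 181.12 → 181
  → #B5B5B5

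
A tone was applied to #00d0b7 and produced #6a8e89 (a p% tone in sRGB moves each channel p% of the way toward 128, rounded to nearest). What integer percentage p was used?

83%

#00d0b7 is rgb(0, 208, 183); #6a8e89 is rgb(106, 142, 137).
On the R channel (widest range): 106 ≈ 0 + (p/100)(128 − 0), so p ≈ 100×(106 − 0)/(128 − 0) = 10600/128 = 82.81.
p = 83 reproduces all three channels after rounding.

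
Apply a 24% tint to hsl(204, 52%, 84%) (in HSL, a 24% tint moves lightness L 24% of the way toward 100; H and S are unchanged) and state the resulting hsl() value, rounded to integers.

hsl(204, 52%, 88%)

L moves 24% from 84 toward 100: 84 + 3.84 = 87.84 → 88.
H and S are unchanged.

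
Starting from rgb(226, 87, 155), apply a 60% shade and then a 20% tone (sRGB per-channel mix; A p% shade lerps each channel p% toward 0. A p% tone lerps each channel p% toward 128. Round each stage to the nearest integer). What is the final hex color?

A 60% shade moves each channel 60% toward 0:
  R: 226 − 135.6 = 90.4 → 90
  G: 87 + 0.6×(0−87) = 87 − 52.2 = 34.8 → 35
  B: 155 + 0.6×(0−155) = 155 − 93 = 62 → 62
After the shade: rgb(90, 35, 62) = #5a233e.
Lerp each channel 20% toward 128:
  R: 90 + 0.2×(128−90) = 90 + 7.6 = 97.6 → 98
  G: 35 + 0.2×(128−35) = 35 + 18.6 = 53.6 → 54
  B: 62 + 0.2×(128−62) = 62 + 13.2 = 75.2 → 75
rgb(98, 54, 75) = #62364b.

#62364b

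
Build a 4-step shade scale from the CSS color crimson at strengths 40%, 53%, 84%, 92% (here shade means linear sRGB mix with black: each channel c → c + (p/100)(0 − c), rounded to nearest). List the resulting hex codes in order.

CSS crimson is rgb(220, 20, 60).
40%: (220 − 88 = 132→132, 20 − 8 = 12→12, 60 − 24 = 36→36) → #840c24
53%: (220 − 116.6 = 103.4→103, 20 − 10.6 = 9.4→9, 60 − 31.8 = 28.2→28) → #67091c
84%: (220 − 184.8 = 35.2→35, 20 − 16.8 = 3.2→3, 60 − 50.4 = 9.6→10) → #23030a
92%: (220 − 202.4 = 17.6→18, 20 − 18.4 = 1.6→2, 60 − 55.2 = 4.8→5) → #120205

#840c24, #67091c, #23030a, #120205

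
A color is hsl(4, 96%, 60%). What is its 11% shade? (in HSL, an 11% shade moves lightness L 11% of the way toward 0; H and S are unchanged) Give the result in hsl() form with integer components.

L moves 11% from 60 toward 0: 60 − 6.6 = 53.4 → 53.
H and S are unchanged.

hsl(4, 96%, 53%)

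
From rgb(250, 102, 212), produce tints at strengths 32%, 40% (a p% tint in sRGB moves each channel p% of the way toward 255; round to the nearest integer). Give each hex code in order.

#fc97e2, #fca3e5

32%: (250 + 1.6 = 251.6→252, 102 + 48.96 = 150.96→151, 212 + 13.76 = 225.76→226) → #fc97e2
40%: (250 + 2 = 252→252, 102 + 61.2 = 163.2→163, 212 + 17.2 = 229.2→229) → #fca3e5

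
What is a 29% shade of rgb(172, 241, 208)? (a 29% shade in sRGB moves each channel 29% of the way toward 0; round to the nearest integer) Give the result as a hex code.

#7AAB94

A 29% shade moves each channel 29% toward 0:
  R: 172 − 49.88 = 122.12 → 122
  G: 241 + 0.29×(0−241) = 241 − 69.89 = 171.11 → 171
  B: 208 + 0.29×(0−208) = 208 − 60.32 = 147.68 → 148
rgb(122, 171, 148) = #7AAB94.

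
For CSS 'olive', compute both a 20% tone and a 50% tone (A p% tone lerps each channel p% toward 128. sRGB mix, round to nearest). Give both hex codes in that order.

CSS olive is rgb(128, 128, 0).
20% tone:
  R: 128 + 0 = 128 → 128
  G: 128 + 0 = 128 → 128
  B: 0 + 0.2×(128−0) = 0 + 25.6 = 25.6 → 26
  → #80801a
50% tone:
  R: 128 + 0.5×(128−128) = 128 + 0 = 128 → 128
  G: 128 + 0 = 128 → 128
  B: 0 + 0.5×(128−0) = 0 + 64 = 64 → 64
  → #808040

#80801a, #808040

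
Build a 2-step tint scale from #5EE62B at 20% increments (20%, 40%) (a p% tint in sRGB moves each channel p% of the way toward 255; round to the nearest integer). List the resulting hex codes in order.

#5EE62B is rgb(94, 230, 43).
20%: (94 + 32.2 = 126.2→126, 230 + 5 = 235→235, 43 + 42.4 = 85.4→85) → #7EEB55
40%: (94 + 64.4 = 158.4→158, 230 + 10 = 240→240, 43 + 84.8 = 127.8→128) → #9EF080

#7EEB55, #9EF080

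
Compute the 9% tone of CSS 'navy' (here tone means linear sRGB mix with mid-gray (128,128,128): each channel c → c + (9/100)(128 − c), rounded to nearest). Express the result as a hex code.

#0C0C80

CSS navy is rgb(0, 0, 128).
Per channel, c → c + 0.09(128 − c):
  R: 0 + 0.09×(128−0) = 0 + 11.52 = 11.52 → 12
  G: 0 + 0.09×(128−0) = 0 + 11.52 = 11.52 → 12
  B: 128 + 0.09×(128−128) = 128 + 0 = 128 → 128
rgb(12, 12, 128) = #0C0C80.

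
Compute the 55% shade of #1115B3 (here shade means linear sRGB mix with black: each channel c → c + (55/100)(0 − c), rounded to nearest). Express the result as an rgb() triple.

#1115B3 is rgb(17, 21, 179).
Lerp each channel 55% toward 0:
  R: 17 + 0.55×(0−17) = 17 − 9.35 = 7.65 → 8
  G: 21 + 0.55×(0−21) = 21 − 11.55 = 9.45 → 9
  B: 179 + 0.55×(0−179) = 179 − 98.45 = 80.55 → 81

rgb(8, 9, 81)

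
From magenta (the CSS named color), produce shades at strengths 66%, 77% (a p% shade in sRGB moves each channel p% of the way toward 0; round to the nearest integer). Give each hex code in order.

CSS magenta is rgb(255, 0, 255).
66%: (255 − 168.3 = 86.7→87, 0→0, 255 − 168.3 = 86.7→87) → #570057
77%: (255 − 196.35 = 58.65→59, 0→0, 255 − 196.35 = 58.65→59) → #3B003B

#570057, #3B003B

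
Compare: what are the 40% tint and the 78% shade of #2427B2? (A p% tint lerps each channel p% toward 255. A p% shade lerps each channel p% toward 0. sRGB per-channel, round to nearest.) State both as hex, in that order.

#7C7DD1, #080927

#2427B2 is rgb(36, 39, 178).
40% tint:
  R: 36 + 0.4×(255−36) = 36 + 87.6 = 123.6 → 124
  G: 39 + 86.4 = 125.4 → 125
  B: 178 + 0.4×(255−178) = 178 + 30.8 = 208.8 → 209
  → #7C7DD1
78% shade:
  R: 36 − 28.08 = 7.92 → 8
  G: 39 − 30.42 = 8.58 → 9
  B: 178 + 0.78×(0−178) = 178 − 138.84 = 39.16 → 39
  → #080927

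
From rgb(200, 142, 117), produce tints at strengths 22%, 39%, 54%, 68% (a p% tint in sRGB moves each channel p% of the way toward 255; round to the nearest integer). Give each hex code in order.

22%: (200 + 12.1 = 212.1→212, 142 + 24.86 = 166.86→167, 117 + 30.36 = 147.36→147) → #D4A793
39%: (200 + 21.45 = 221.45→221, 142 + 44.07 = 186.07→186, 117 + 53.82 = 170.82→171) → #DDBAAB
54%: (200 + 29.7 = 229.7→230, 142 + 61.02 = 203.02→203, 117 + 74.52 = 191.52→192) → #E6CBC0
68%: (200 + 37.4 = 237.4→237, 142 + 76.84 = 218.84→219, 117 + 93.84 = 210.84→211) → #EDDBD3

#D4A793, #DDBAAB, #E6CBC0, #EDDBD3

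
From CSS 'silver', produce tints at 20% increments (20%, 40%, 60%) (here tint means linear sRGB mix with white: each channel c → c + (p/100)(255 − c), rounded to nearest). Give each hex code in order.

#cdcdcd, #d9d9d9, #e6e6e6

CSS silver is rgb(192, 192, 192).
20%: (192 + 12.6 = 204.6→205, 192 + 12.6 = 204.6→205, 192 + 12.6 = 204.6→205) → #cdcdcd
40%: (192 + 25.2 = 217.2→217, 192 + 25.2 = 217.2→217, 192 + 25.2 = 217.2→217) → #d9d9d9
60%: (192 + 37.8 = 229.8→230, 192 + 37.8 = 229.8→230, 192 + 37.8 = 229.8→230) → #e6e6e6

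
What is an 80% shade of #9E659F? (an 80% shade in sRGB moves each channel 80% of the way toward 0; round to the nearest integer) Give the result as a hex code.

#9E659F is rgb(158, 101, 159).
An 80% shade moves each channel 80% toward 0:
  R: 158 − 126.4 = 31.6 → 32
  G: 101 + 0.8×(0−101) = 101 − 80.8 = 20.2 → 20
  B: 159 + 0.8×(0−159) = 159 − 127.2 = 31.8 → 32
rgb(32, 20, 32) = #201420.

#201420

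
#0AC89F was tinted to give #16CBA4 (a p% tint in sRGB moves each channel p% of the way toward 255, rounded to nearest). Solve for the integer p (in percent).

5%

#0AC89F is rgb(10, 200, 159); #16CBA4 is rgb(22, 203, 164).
On the R channel (widest range): 22 ≈ 10 + (p/100)(255 − 10), so p ≈ 100×(22 − 10)/(255 − 10) = 1200/245 = 4.90.
p = 5 reproduces all three channels after rounding.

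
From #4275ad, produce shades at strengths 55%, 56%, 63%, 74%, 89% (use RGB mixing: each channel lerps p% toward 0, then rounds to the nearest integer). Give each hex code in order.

#1e354e, #1d334c, #182b40, #111e2d, #070d13

#4275ad is rgb(66, 117, 173).
55%: (66 − 36.3 = 29.7→30, 117 − 64.35 = 52.65→53, 173 − 95.15 = 77.85→78) → #1e354e
56%: (66 − 36.96 = 29.04→29, 117 − 65.52 = 51.48→51, 173 − 96.88 = 76.12→76) → #1d334c
63%: (66 − 41.58 = 24.42→24, 117 − 73.71 = 43.29→43, 173 − 108.99 = 64.01→64) → #182b40
74%: (66 − 48.84 = 17.16→17, 117 − 86.58 = 30.42→30, 173 − 128.02 = 44.98→45) → #111e2d
89%: (66 − 58.74 = 7.26→7, 117 − 104.13 = 12.87→13, 173 − 153.97 = 19.03→19) → #070d13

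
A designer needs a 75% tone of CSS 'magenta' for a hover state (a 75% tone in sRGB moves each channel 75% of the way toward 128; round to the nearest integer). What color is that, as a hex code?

CSS magenta is rgb(255, 0, 255).
Per channel, c → c + 0.75(128 − c):
  R: 255 + 0.75×(128−255) = 255 − 95.25 = 159.75 → 160
  G: 0 + 96 = 96 → 96
  B: 255 − 95.25 = 159.75 → 160
rgb(160, 96, 160) = #a060a0.

#a060a0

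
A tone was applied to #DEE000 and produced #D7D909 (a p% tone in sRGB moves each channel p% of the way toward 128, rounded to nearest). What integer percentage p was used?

7%

#DEE000 is rgb(222, 224, 0); #D7D909 is rgb(215, 217, 9).
On the B channel (widest range): 9 ≈ 0 + (p/100)(128 − 0), so p ≈ 100×(9 − 0)/(128 − 0) = 900/128 = 7.03.
p = 7 reproduces all three channels after rounding.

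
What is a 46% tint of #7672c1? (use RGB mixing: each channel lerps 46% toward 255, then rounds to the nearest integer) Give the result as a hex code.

#b5b3de

#7672c1 is rgb(118, 114, 193).
Lerp each channel 46% toward 255:
  R: 118 + 0.46×(255−118) = 118 + 63.02 = 181.02 → 181
  G: 114 + 0.46×(255−114) = 114 + 64.86 = 178.86 → 179
  B: 193 + 0.46×(255−193) = 193 + 28.52 = 221.52 → 222
rgb(181, 179, 222) = #b5b3de.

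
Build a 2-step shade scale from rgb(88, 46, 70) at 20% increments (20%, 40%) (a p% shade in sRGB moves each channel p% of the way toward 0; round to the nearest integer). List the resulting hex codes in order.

20%: (88 − 17.6 = 70.4→70, 46 − 9.2 = 36.8→37, 70 − 14 = 56→56) → #462538
40%: (88 − 35.2 = 52.8→53, 46 − 18.4 = 27.6→28, 70 − 28 = 42→42) → #351C2A

#462538, #351C2A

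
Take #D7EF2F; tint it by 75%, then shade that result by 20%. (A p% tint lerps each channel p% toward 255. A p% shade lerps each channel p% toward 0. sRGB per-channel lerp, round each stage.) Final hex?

#D7EF2F is rgb(215, 239, 47).
Per channel, c → c + 0.75(255 − c):
  R: 215 + 0.75×(255−215) = 215 + 30 = 245 → 245
  G: 239 + 0.75×(255−239) = 239 + 12 = 251 → 251
  B: 47 + 156 = 203 → 203
After the tint: rgb(245, 251, 203) = #F5FBCB.
Lerp each channel 20% toward 0:
  R: 245 + 0.2×(0−245) = 245 − 49 = 196 → 196
  G: 251 − 50.2 = 200.8 → 201
  B: 203 + 0.2×(0−203) = 203 − 40.6 = 162.4 → 162
rgb(196, 201, 162) = #C4C9A2.

#C4C9A2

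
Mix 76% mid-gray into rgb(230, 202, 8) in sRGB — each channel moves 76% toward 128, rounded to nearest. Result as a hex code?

#989263

Lerp each channel 76% toward 128:
  R: 230 + 0.76×(128−230) = 230 − 77.52 = 152.48 → 152
  G: 202 + 0.76×(128−202) = 202 − 56.24 = 145.76 → 146
  B: 8 + 91.2 = 99.2 → 99
rgb(152, 146, 99) = #989263.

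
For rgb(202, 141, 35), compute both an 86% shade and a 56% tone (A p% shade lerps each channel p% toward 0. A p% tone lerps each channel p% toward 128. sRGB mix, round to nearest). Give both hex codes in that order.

86% shade:
  R: 202 + 0.86×(0−202) = 202 − 173.72 = 28.28 → 28
  G: 141 − 121.26 = 19.74 → 20
  B: 35 + 0.86×(0−35) = 35 − 30.1 = 4.9 → 5
  → #1C1405
56% tone:
  R: 202 − 41.44 = 160.56 → 161
  G: 141 − 7.28 = 133.72 → 134
  B: 35 + 0.56×(128−35) = 35 + 52.08 = 87.08 → 87
  → #A18657

#1C1405, #A18657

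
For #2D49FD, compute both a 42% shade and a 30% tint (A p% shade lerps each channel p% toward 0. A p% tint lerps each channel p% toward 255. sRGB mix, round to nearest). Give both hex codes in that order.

#1A2A93, #6C80FE

#2D49FD is rgb(45, 73, 253).
42% shade:
  R: 45 + 0.42×(0−45) = 45 − 18.9 = 26.1 → 26
  G: 73 − 30.66 = 42.34 → 42
  B: 253 + 0.42×(0−253) = 253 − 106.26 = 146.74 → 147
  → #1A2A93
30% tint:
  R: 45 + 63 = 108 → 108
  G: 73 + 0.3×(255−73) = 73 + 54.6 = 127.6 → 128
  B: 253 + 0.3×(255−253) = 253 + 0.6 = 253.6 → 254
  → #6C80FE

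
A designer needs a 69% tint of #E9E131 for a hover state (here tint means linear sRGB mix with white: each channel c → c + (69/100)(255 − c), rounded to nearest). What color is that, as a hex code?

#E9E131 is rgb(233, 225, 49).
Per channel, c → c + 0.69(255 − c):
  R: 233 + 0.69×(255−233) = 233 + 15.18 = 248.18 → 248
  G: 225 + 0.69×(255−225) = 225 + 20.7 = 245.7 → 246
  B: 49 + 142.14 = 191.14 → 191
rgb(248, 246, 191) = #F8F6BF.

#F8F6BF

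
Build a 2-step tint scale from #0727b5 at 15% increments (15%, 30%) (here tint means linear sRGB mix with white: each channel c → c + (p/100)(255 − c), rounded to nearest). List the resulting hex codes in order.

#0727b5 is rgb(7, 39, 181).
15%: (7 + 37.2 = 44.2→44, 39 + 32.4 = 71.4→71, 181 + 11.1 = 192.1→192) → #2c47c0
30%: (7 + 74.4 = 81.4→81, 39 + 64.8 = 103.8→104, 181 + 22.2 = 203.2→203) → #5168cb

#2c47c0, #5168cb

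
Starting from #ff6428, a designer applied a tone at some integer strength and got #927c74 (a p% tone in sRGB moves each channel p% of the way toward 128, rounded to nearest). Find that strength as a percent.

#ff6428 is rgb(255, 100, 40); #927c74 is rgb(146, 124, 116).
On the R channel (widest range): 146 ≈ 255 + (p/100)(128 − 255), so p ≈ 100×(146 − 255)/(128 − 255) = -10900/-127 = 85.83.
p = 86 reproduces all three channels after rounding.

86%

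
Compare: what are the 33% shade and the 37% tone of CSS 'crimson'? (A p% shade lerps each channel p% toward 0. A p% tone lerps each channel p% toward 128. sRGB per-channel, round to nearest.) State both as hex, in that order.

#930D28, #BA3C55

CSS crimson is rgb(220, 20, 60).
33% shade:
  R: 220 + 0.33×(0−220) = 220 − 72.6 = 147.4 → 147
  G: 20 − 6.6 = 13.4 → 13
  B: 60 + 0.33×(0−60) = 60 − 19.8 = 40.2 → 40
  → #930D28
37% tone:
  R: 220 + 0.37×(128−220) = 220 − 34.04 = 185.96 → 186
  G: 20 + 0.37×(128−20) = 20 + 39.96 = 59.96 → 60
  B: 60 + 0.37×(128−60) = 60 + 25.16 = 85.16 → 85
  → #BA3C55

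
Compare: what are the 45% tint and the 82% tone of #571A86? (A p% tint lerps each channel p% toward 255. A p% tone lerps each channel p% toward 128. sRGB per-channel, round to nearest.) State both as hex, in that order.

#A381BC, #796E81

#571A86 is rgb(87, 26, 134).
45% tint:
  R: 87 + 0.45×(255−87) = 87 + 75.6 = 162.6 → 163
  G: 26 + 0.45×(255−26) = 26 + 103.05 = 129.05 → 129
  B: 134 + 0.45×(255−134) = 134 + 54.45 = 188.45 → 188
  → #A381BC
82% tone:
  R: 87 + 33.62 = 120.62 → 121
  G: 26 + 83.64 = 109.64 → 110
  B: 134 + 0.82×(128−134) = 134 − 4.92 = 129.08 → 129
  → #796E81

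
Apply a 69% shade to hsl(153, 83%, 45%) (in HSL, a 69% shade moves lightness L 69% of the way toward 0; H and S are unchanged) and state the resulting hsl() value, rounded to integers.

hsl(153, 83%, 14%)

L moves 69% from 45 toward 0: 45 − 31.05 = 13.95 → 14.
H and S are unchanged.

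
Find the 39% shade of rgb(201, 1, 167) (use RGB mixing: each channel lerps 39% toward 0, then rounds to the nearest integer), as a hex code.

#7B0166

Per channel, c → c + 0.39(0 − c):
  R: 201 + 0.39×(0−201) = 201 − 78.39 = 122.61 → 123
  G: 1 − 0.39 = 0.61 → 1
  B: 167 − 65.13 = 101.87 → 102
rgb(123, 1, 102) = #7B0166.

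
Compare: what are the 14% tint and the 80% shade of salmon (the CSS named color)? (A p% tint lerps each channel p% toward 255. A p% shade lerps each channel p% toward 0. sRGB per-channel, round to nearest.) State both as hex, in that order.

#FB9286, #321A17

CSS salmon is rgb(250, 128, 114).
14% tint:
  R: 250 + 0.14×(255−250) = 250 + 0.7 = 250.7 → 251
  G: 128 + 0.14×(255−128) = 128 + 17.78 = 145.78 → 146
  B: 114 + 0.14×(255−114) = 114 + 19.74 = 133.74 → 134
  → #FB9286
80% shade:
  R: 250 + 0.8×(0−250) = 250 − 200 = 50 → 50
  G: 128 − 102.4 = 25.6 → 26
  B: 114 + 0.8×(0−114) = 114 − 91.2 = 22.8 → 23
  → #321A17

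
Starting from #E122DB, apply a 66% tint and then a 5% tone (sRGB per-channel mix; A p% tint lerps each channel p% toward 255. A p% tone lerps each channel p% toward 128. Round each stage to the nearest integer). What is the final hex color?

#E122DB is rgb(225, 34, 219).
Per channel, c → c + 0.66(255 − c):
  R: 225 + 0.66×(255−225) = 225 + 19.8 = 244.8 → 245
  G: 34 + 145.86 = 179.86 → 180
  B: 219 + 0.66×(255−219) = 219 + 23.76 = 242.76 → 243
After the tint: rgb(245, 180, 243) = #F5B4F3.
Per channel, c → c + 0.05(128 − c):
  R: 245 + 0.05×(128−245) = 245 − 5.85 = 239.15 → 239
  G: 180 + 0.05×(128−180) = 180 − 2.6 = 177.4 → 177
  B: 243 + 0.05×(128−243) = 243 − 5.75 = 237.25 → 237
rgb(239, 177, 237) = #EFB1ED.

#EFB1ED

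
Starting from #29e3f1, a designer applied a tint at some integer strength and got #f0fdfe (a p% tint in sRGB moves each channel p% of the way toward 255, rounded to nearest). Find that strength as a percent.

93%

#29e3f1 is rgb(41, 227, 241); #f0fdfe is rgb(240, 253, 254).
On the R channel (widest range): 240 ≈ 41 + (p/100)(255 − 41), so p ≈ 100×(240 − 41)/(255 − 41) = 19900/214 = 92.99.
p = 93 reproduces all three channels after rounding.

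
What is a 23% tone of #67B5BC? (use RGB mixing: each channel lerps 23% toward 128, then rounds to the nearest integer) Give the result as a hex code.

#6DA9AE

#67B5BC is rgb(103, 181, 188).
Lerp each channel 23% toward 128:
  R: 103 + 0.23×(128−103) = 103 + 5.75 = 108.75 → 109
  G: 181 + 0.23×(128−181) = 181 − 12.19 = 168.81 → 169
  B: 188 + 0.23×(128−188) = 188 − 13.8 = 174.2 → 174
rgb(109, 169, 174) = #6DA9AE.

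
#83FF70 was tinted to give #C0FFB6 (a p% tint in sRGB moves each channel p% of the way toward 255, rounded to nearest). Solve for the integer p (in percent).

49%

#83FF70 is rgb(131, 255, 112); #C0FFB6 is rgb(192, 255, 182).
On the B channel (widest range): 182 ≈ 112 + (p/100)(255 − 112), so p ≈ 100×(182 − 112)/(255 − 112) = 7000/143 = 48.95.
p = 49 reproduces all three channels after rounding.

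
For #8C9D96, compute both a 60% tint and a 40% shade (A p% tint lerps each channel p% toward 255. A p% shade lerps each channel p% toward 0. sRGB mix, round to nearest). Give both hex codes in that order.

#8C9D96 is rgb(140, 157, 150).
60% tint:
  R: 140 + 0.6×(255−140) = 140 + 69 = 209 → 209
  G: 157 + 58.8 = 215.8 → 216
  B: 150 + 0.6×(255−150) = 150 + 63 = 213 → 213
  → #D1D8D5
40% shade:
  R: 140 + 0.4×(0−140) = 140 − 56 = 84 → 84
  G: 157 + 0.4×(0−157) = 157 − 62.8 = 94.2 → 94
  B: 150 + 0.4×(0−150) = 150 − 60 = 90 → 90
  → #545E5A

#D1D8D5, #545E5A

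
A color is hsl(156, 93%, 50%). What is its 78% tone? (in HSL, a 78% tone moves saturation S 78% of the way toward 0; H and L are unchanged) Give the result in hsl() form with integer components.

S moves 78% from 93 toward 0: 93 − 72.54 = 20.46 → 20.
H and L are unchanged.

hsl(156, 20%, 50%)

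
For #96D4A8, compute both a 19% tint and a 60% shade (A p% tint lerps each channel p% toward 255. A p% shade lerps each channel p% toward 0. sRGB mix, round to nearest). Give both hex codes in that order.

#AADCB9, #3C5543

#96D4A8 is rgb(150, 212, 168).
19% tint:
  R: 150 + 0.19×(255−150) = 150 + 19.95 = 169.95 → 170
  G: 212 + 8.17 = 220.17 → 220
  B: 168 + 0.19×(255−168) = 168 + 16.53 = 184.53 → 185
  → #AADCB9
60% shade:
  R: 150 − 90 = 60 → 60
  G: 212 − 127.2 = 84.8 → 85
  B: 168 + 0.6×(0−168) = 168 − 100.8 = 67.2 → 67
  → #3C5543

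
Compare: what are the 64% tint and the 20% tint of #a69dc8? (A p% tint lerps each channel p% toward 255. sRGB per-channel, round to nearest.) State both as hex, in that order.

#a69dc8 is rgb(166, 157, 200).
64% tint:
  R: 166 + 0.64×(255−166) = 166 + 56.96 = 222.96 → 223
  G: 157 + 62.72 = 219.72 → 220
  B: 200 + 0.64×(255−200) = 200 + 35.2 = 235.2 → 235
  → #dfdceb
20% tint:
  R: 166 + 17.8 = 183.8 → 184
  G: 157 + 19.6 = 176.6 → 177
  B: 200 + 0.2×(255−200) = 200 + 11 = 211 → 211
  → #b8b1d3

#dfdceb, #b8b1d3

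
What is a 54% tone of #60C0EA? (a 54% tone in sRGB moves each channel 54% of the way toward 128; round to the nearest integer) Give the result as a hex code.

#60C0EA is rgb(96, 192, 234).
Lerp each channel 54% toward 128:
  R: 96 + 17.28 = 113.28 → 113
  G: 192 − 34.56 = 157.44 → 157
  B: 234 + 0.54×(128−234) = 234 − 57.24 = 176.76 → 177
rgb(113, 157, 177) = #719DB1.

#719DB1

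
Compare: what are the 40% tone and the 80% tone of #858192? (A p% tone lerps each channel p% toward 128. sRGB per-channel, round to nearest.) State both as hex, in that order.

#858192 is rgb(133, 129, 146).
40% tone:
  R: 133 + 0.4×(128−133) = 133 − 2 = 131 → 131
  G: 129 + 0.4×(128−129) = 129 − 0.4 = 128.6 → 129
  B: 146 − 7.2 = 138.8 → 139
  → #83818b
80% tone:
  R: 133 + 0.8×(128−133) = 133 − 4 = 129 → 129
  G: 129 + 0.8×(128−129) = 129 − 0.8 = 128.2 → 128
  B: 146 − 14.4 = 131.6 → 132
  → #818084

#83818b, #818084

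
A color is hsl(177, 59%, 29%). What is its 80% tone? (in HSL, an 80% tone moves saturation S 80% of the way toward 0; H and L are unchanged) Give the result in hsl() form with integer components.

hsl(177, 12%, 29%)

S moves 80% from 59 toward 0: 59 − 47.2 = 11.8 → 12.
H and L are unchanged.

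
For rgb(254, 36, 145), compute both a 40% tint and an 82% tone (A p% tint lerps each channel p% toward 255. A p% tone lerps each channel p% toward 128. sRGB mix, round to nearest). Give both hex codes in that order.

#FE7CBD, #976F83

40% tint:
  R: 254 + 0.4×(255−254) = 254 + 0.4 = 254.4 → 254
  G: 36 + 0.4×(255−36) = 36 + 87.6 = 123.6 → 124
  B: 145 + 0.4×(255−145) = 145 + 44 = 189 → 189
  → #FE7CBD
82% tone:
  R: 254 + 0.82×(128−254) = 254 − 103.32 = 150.68 → 151
  G: 36 + 75.44 = 111.44 → 111
  B: 145 − 13.94 = 131.06 → 131
  → #976F83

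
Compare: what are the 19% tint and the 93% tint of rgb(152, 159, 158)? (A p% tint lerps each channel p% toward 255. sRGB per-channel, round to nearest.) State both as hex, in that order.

#acb1b0, #f8f8f8

19% tint:
  R: 152 + 19.57 = 171.57 → 172
  G: 159 + 0.19×(255−159) = 159 + 18.24 = 177.24 → 177
  B: 158 + 0.19×(255−158) = 158 + 18.43 = 176.43 → 176
  → #acb1b0
93% tint:
  R: 152 + 95.79 = 247.79 → 248
  G: 159 + 0.93×(255−159) = 159 + 89.28 = 248.28 → 248
  B: 158 + 90.21 = 248.21 → 248
  → #f8f8f8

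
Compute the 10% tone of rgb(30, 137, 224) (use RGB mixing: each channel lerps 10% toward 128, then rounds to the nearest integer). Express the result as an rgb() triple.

A 10% tone moves each channel 10% toward 128:
  R: 30 + 9.8 = 39.8 → 40
  G: 137 + 0.1×(128−137) = 137 − 0.9 = 136.1 → 136
  B: 224 + 0.1×(128−224) = 224 − 9.6 = 214.4 → 214

rgb(40, 136, 214)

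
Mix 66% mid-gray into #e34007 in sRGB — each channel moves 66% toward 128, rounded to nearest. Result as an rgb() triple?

#e34007 is rgb(227, 64, 7).
Per channel, c → c + 0.66(128 − c):
  R: 227 + 0.66×(128−227) = 227 − 65.34 = 161.66 → 162
  G: 64 + 0.66×(128−64) = 64 + 42.24 = 106.24 → 106
  B: 7 + 0.66×(128−7) = 7 + 79.86 = 86.86 → 87

rgb(162, 106, 87)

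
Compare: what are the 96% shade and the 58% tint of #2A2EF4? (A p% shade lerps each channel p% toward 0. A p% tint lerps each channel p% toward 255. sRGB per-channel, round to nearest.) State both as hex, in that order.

#02020A, #A6A7FA

#2A2EF4 is rgb(42, 46, 244).
96% shade:
  R: 42 + 0.96×(0−42) = 42 − 40.32 = 1.68 → 2
  G: 46 + 0.96×(0−46) = 46 − 44.16 = 1.84 → 2
  B: 244 − 234.24 = 9.76 → 10
  → #02020A
58% tint:
  R: 42 + 123.54 = 165.54 → 166
  G: 46 + 0.58×(255−46) = 46 + 121.22 = 167.22 → 167
  B: 244 + 6.38 = 250.38 → 250
  → #A6A7FA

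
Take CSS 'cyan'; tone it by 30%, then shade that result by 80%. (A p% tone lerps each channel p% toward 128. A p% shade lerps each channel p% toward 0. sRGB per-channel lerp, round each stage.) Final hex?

CSS cyan is rgb(0, 255, 255).
A 30% tone moves each channel 30% toward 128:
  R: 0 + 0.3×(128−0) = 0 + 38.4 = 38.4 → 38
  G: 255 + 0.3×(128−255) = 255 − 38.1 = 216.9 → 217
  B: 255 + 0.3×(128−255) = 255 − 38.1 = 216.9 → 217
After the tone: rgb(38, 217, 217) = #26D9D9.
Lerp each channel 80% toward 0:
  R: 38 + 0.8×(0−38) = 38 − 30.4 = 7.6 → 8
  G: 217 + 0.8×(0−217) = 217 − 173.6 = 43.4 → 43
  B: 217 + 0.8×(0−217) = 217 − 173.6 = 43.4 → 43
rgb(8, 43, 43) = #082B2B.

#082B2B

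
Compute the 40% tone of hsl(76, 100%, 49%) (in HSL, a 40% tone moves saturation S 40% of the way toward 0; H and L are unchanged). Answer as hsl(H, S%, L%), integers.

S moves 40% from 100 toward 0: 100 − 40 = 60 → 60.
H and L are unchanged.

hsl(76, 60%, 49%)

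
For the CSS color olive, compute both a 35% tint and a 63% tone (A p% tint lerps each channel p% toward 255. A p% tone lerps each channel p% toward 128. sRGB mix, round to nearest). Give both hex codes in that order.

#ACAC59, #808051

CSS olive is rgb(128, 128, 0).
35% tint:
  R: 128 + 44.45 = 172.45 → 172
  G: 128 + 0.35×(255−128) = 128 + 44.45 = 172.45 → 172
  B: 0 + 89.25 = 89.25 → 89
  → #ACAC59
63% tone:
  R: 128 + 0.63×(128−128) = 128 + 0 = 128 → 128
  G: 128 + 0 = 128 → 128
  B: 0 + 80.64 = 80.64 → 81
  → #808051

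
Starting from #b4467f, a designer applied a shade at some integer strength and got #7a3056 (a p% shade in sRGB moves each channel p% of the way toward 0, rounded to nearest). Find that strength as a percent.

#b4467f is rgb(180, 70, 127); #7a3056 is rgb(122, 48, 86).
On the R channel (widest range): 122 ≈ 180 + (p/100)(0 − 180), so p ≈ 100×(122 − 180)/(0 − 180) = -5800/-180 = 32.22.
p = 32 reproduces all three channels after rounding.

32%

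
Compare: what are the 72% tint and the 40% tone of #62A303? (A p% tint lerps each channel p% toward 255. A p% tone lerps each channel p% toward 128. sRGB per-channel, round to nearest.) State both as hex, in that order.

#D3E5B8, #6E9535

#62A303 is rgb(98, 163, 3).
72% tint:
  R: 98 + 0.72×(255−98) = 98 + 113.04 = 211.04 → 211
  G: 163 + 0.72×(255−163) = 163 + 66.24 = 229.24 → 229
  B: 3 + 0.72×(255−3) = 3 + 181.44 = 184.44 → 184
  → #D3E5B8
40% tone:
  R: 98 + 12 = 110 → 110
  G: 163 + 0.4×(128−163) = 163 − 14 = 149 → 149
  B: 3 + 0.4×(128−3) = 3 + 50 = 53 → 53
  → #6E9535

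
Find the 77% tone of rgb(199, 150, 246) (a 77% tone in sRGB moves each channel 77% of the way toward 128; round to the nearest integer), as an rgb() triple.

rgb(144, 133, 155)

Lerp each channel 77% toward 128:
  R: 199 − 54.67 = 144.33 → 144
  G: 150 − 16.94 = 133.06 → 133
  B: 246 + 0.77×(128−246) = 246 − 90.86 = 155.14 → 155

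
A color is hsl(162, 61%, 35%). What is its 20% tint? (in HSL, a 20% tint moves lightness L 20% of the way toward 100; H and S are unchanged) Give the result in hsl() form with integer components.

hsl(162, 61%, 48%)

L moves 20% from 35 toward 100: 35 + 13 = 48 → 48.
H and S are unchanged.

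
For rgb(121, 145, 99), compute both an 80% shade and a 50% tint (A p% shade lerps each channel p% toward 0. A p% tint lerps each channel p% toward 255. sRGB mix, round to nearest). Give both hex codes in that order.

80% shade:
  R: 121 − 96.8 = 24.2 → 24
  G: 145 − 116 = 29 → 29
  B: 99 + 0.8×(0−99) = 99 − 79.2 = 19.8 → 20
  → #181D14
50% tint:
  R: 121 + 0.5×(255−121) = 121 + 67 = 188 → 188
  G: 145 + 55 = 200 → 200
  B: 99 + 78 = 177 → 177
  → #BCC8B1

#181D14, #BCC8B1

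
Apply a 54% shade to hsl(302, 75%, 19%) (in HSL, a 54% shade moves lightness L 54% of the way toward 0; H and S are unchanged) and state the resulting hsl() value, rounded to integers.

L moves 54% from 19 toward 0: 19 − 10.26 = 8.74 → 9.
H and S are unchanged.

hsl(302, 75%, 9%)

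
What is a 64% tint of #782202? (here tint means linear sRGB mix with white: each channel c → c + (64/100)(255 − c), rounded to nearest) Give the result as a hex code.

#782202 is rgb(120, 34, 2).
Per channel, c → c + 0.64(255 − c):
  R: 120 + 0.64×(255−120) = 120 + 86.4 = 206.4 → 206
  G: 34 + 0.64×(255−34) = 34 + 141.44 = 175.44 → 175
  B: 2 + 0.64×(255−2) = 2 + 161.92 = 163.92 → 164
rgb(206, 175, 164) = #ceafa4.

#ceafa4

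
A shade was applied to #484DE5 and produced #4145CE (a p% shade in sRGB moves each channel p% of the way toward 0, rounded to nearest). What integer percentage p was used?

#484DE5 is rgb(72, 77, 229); #4145CE is rgb(65, 69, 206).
On the B channel (widest range): 206 ≈ 229 + (p/100)(0 − 229), so p ≈ 100×(206 − 229)/(0 − 229) = -2300/-229 = 10.04.
p = 10 reproduces all three channels after rounding.

10%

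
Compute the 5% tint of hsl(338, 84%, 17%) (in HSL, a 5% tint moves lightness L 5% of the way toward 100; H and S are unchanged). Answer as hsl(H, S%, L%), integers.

hsl(338, 84%, 21%)

L moves 5% from 17 toward 100: 17 + 4.15 = 21.15 → 21.
H and S are unchanged.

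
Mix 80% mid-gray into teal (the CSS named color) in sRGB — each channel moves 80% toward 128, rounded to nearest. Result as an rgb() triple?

rgb(102, 128, 128)

CSS teal is rgb(0, 128, 128).
Per channel, c → c + 0.8(128 − c):
  R: 0 + 102.4 = 102.4 → 102
  G: 128 + 0 = 128 → 128
  B: 128 + 0.8×(128−128) = 128 + 0 = 128 → 128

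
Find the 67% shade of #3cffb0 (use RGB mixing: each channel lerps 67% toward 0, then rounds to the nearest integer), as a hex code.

#3cffb0 is rgb(60, 255, 176).
A 67% shade moves each channel 67% toward 0:
  R: 60 − 40.2 = 19.8 → 20
  G: 255 − 170.85 = 84.15 → 84
  B: 176 − 117.92 = 58.08 → 58
rgb(20, 84, 58) = #14543a.

#14543a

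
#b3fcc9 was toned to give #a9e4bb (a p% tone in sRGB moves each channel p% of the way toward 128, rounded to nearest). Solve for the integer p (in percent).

#b3fcc9 is rgb(179, 252, 201); #a9e4bb is rgb(169, 228, 187).
On the G channel (widest range): 228 ≈ 252 + (p/100)(128 − 252), so p ≈ 100×(228 − 252)/(128 − 252) = -2400/-124 = 19.35.
p = 19 reproduces all three channels after rounding.

19%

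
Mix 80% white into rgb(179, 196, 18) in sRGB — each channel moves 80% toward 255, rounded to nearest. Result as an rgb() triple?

Lerp each channel 80% toward 255:
  R: 179 + 60.8 = 239.8 → 240
  G: 196 + 0.8×(255−196) = 196 + 47.2 = 243.2 → 243
  B: 18 + 0.8×(255−18) = 18 + 189.6 = 207.6 → 208

rgb(240, 243, 208)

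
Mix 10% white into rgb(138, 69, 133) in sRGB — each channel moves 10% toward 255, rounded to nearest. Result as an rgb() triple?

rgb(150, 88, 145)

A 10% tint moves each channel 10% toward 255:
  R: 138 + 11.7 = 149.7 → 150
  G: 69 + 0.1×(255−69) = 69 + 18.6 = 87.6 → 88
  B: 133 + 0.1×(255−133) = 133 + 12.2 = 145.2 → 145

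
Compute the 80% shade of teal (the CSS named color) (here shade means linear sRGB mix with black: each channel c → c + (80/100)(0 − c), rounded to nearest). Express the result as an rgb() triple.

rgb(0, 26, 26)

CSS teal is rgb(0, 128, 128).
Lerp each channel 80% toward 0:
  R: 0 + 0.8×(0−0) = 0 + 0 = 0 → 0
  G: 128 − 102.4 = 25.6 → 26
  B: 128 − 102.4 = 25.6 → 26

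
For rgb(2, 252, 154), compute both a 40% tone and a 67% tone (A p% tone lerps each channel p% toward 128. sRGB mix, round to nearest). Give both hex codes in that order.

40% tone:
  R: 2 + 0.4×(128−2) = 2 + 50.4 = 52.4 → 52
  G: 252 − 49.6 = 202.4 → 202
  B: 154 + 0.4×(128−154) = 154 − 10.4 = 143.6 → 144
  → #34CA90
67% tone:
  R: 2 + 0.67×(128−2) = 2 + 84.42 = 86.42 → 86
  G: 252 + 0.67×(128−252) = 252 − 83.08 = 168.92 → 169
  B: 154 + 0.67×(128−154) = 154 − 17.42 = 136.58 → 137
  → #56A989

#34CA90, #56A989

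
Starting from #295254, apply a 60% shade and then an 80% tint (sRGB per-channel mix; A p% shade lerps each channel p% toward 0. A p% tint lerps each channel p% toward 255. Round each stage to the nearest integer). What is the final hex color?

#CFD3D3

#295254 is rgb(41, 82, 84).
A 60% shade moves each channel 60% toward 0:
  R: 41 − 24.6 = 16.4 → 16
  G: 82 − 49.2 = 32.8 → 33
  B: 84 + 0.6×(0−84) = 84 − 50.4 = 33.6 → 34
After the shade: rgb(16, 33, 34) = #102122.
Lerp each channel 80% toward 255:
  R: 16 + 191.2 = 207.2 → 207
  G: 33 + 177.6 = 210.6 → 211
  B: 34 + 0.8×(255−34) = 34 + 176.8 = 210.8 → 211
rgb(207, 211, 211) = #CFD3D3.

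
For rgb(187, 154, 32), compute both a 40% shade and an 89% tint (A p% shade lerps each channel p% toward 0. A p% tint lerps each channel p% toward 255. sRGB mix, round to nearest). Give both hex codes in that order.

40% shade:
  R: 187 + 0.4×(0−187) = 187 − 74.8 = 112.2 → 112
  G: 154 + 0.4×(0−154) = 154 − 61.6 = 92.4 → 92
  B: 32 − 12.8 = 19.2 → 19
  → #705c13
89% tint:
  R: 187 + 0.89×(255−187) = 187 + 60.52 = 247.52 → 248
  G: 154 + 0.89×(255−154) = 154 + 89.89 = 243.89 → 244
  B: 32 + 0.89×(255−32) = 32 + 198.47 = 230.47 → 230
  → #f8f4e6

#705c13, #f8f4e6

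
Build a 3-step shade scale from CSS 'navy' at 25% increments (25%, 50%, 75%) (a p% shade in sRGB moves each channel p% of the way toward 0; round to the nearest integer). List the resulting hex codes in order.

#000060, #000040, #000020

CSS navy is rgb(0, 0, 128).
25%: (0→0, 0→0, 128 − 32 = 96→96) → #000060
50%: (0→0, 0→0, 128 − 64 = 64→64) → #000040
75%: (0→0, 0→0, 128 − 96 = 32→32) → #000020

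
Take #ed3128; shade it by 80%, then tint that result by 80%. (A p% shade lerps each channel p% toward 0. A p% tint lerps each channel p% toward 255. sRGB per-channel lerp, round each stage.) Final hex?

#ed3128 is rgb(237, 49, 40).
Lerp each channel 80% toward 0:
  R: 237 + 0.8×(0−237) = 237 − 189.6 = 47.4 → 47
  G: 49 + 0.8×(0−49) = 49 − 39.2 = 9.8 → 10
  B: 40 + 0.8×(0−40) = 40 − 32 = 8 → 8
After the shade: rgb(47, 10, 8) = #2f0a08.
Lerp each channel 80% toward 255:
  R: 47 + 166.4 = 213.4 → 213
  G: 10 + 0.8×(255−10) = 10 + 196 = 206 → 206
  B: 8 + 0.8×(255−8) = 8 + 197.6 = 205.6 → 206
rgb(213, 206, 206) = #d5cece.

#d5cece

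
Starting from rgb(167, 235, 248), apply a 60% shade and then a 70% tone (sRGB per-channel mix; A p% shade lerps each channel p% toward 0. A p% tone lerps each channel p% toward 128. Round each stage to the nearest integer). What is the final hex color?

A 60% shade moves each channel 60% toward 0:
  R: 167 + 0.6×(0−167) = 167 − 100.2 = 66.8 → 67
  G: 235 − 141 = 94 → 94
  B: 248 + 0.6×(0−248) = 248 − 148.8 = 99.2 → 99
After the shade: rgb(67, 94, 99) = #435E63.
A 70% tone moves each channel 70% toward 128:
  R: 67 + 0.7×(128−67) = 67 + 42.7 = 109.7 → 110
  G: 94 + 0.7×(128−94) = 94 + 23.8 = 117.8 → 118
  B: 99 + 20.3 = 119.3 → 119
rgb(110, 118, 119) = #6E7677.

#6E7677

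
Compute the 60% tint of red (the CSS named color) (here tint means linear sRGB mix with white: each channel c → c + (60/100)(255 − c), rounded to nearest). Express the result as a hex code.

CSS red is rgb(255, 0, 0).
A 60% tint moves each channel 60% toward 255:
  R: 255 + 0 = 255 → 255
  G: 0 + 0.6×(255−0) = 0 + 153 = 153 → 153
  B: 0 + 153 = 153 → 153
rgb(255, 153, 153) = #ff9999.

#ff9999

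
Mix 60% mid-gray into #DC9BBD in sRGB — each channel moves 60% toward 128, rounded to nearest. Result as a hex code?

#A58B98

#DC9BBD is rgb(220, 155, 189).
Lerp each channel 60% toward 128:
  R: 220 + 0.6×(128−220) = 220 − 55.2 = 164.8 → 165
  G: 155 + 0.6×(128−155) = 155 − 16.2 = 138.8 → 139
  B: 189 + 0.6×(128−189) = 189 − 36.6 = 152.4 → 152
rgb(165, 139, 152) = #A58B98.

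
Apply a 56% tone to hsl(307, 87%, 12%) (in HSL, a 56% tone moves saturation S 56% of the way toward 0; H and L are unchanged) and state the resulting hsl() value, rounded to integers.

S moves 56% from 87 toward 0: 87 − 48.72 = 38.28 → 38.
H and L are unchanged.

hsl(307, 38%, 12%)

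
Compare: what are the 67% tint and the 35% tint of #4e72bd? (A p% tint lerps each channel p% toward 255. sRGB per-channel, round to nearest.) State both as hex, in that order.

#4e72bd is rgb(78, 114, 189).
67% tint:
  R: 78 + 0.67×(255−78) = 78 + 118.59 = 196.59 → 197
  G: 114 + 94.47 = 208.47 → 208
  B: 189 + 0.67×(255−189) = 189 + 44.22 = 233.22 → 233
  → #c5d0e9
35% tint:
  R: 78 + 0.35×(255−78) = 78 + 61.95 = 139.95 → 140
  G: 114 + 0.35×(255−114) = 114 + 49.35 = 163.35 → 163
  B: 189 + 0.35×(255−189) = 189 + 23.1 = 212.1 → 212
  → #8ca3d4

#c5d0e9, #8ca3d4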